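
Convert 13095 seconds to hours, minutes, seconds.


3h 38m 15s

Hours: 13095 ÷ 3600 = 3 remainder 2295
Minutes: 2295 ÷ 60 = 38 remainder 15
Seconds: 15


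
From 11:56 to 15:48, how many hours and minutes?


End time in minutes: 15×60 + 48 = 948
Start time in minutes: 11×60 + 56 = 716
Difference = 948 - 716 = 232 minutes
= 3 hours 52 minutes

3h 52m


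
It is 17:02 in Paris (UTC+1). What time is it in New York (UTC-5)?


Time difference = UTC-5 - UTC+1 = -6 hours
New hour = (17 -6) mod 24
= 11 mod 24 = 11
Minutes unchanged → 11:02

11:02


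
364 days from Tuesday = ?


Start: Tuesday (index 1)
(1 + 364) mod 7
= 365 mod 7
= 1
Index 1 → Tuesday

Tuesday


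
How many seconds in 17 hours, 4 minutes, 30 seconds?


61470 seconds

Hours: 17 × 3600 = 61200
Minutes: 4 × 60 = 240
Seconds: 30
Total = 61200 + 240 + 30 = 61470


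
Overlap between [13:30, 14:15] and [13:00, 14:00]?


30 minutes

Meeting A: 810-855 (in minutes from midnight)
Meeting B: 780-840
Overlap start = max(810, 780) = 810
Overlap end = min(855, 840) = 840
Overlap = max(0, 840 - 810) = 30 min


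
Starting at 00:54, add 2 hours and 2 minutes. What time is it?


02:56

Start: 54 minutes from midnight
Add: 122 minutes
Total: 176 minutes
Hours: 176 ÷ 60 = 2 remainder 56


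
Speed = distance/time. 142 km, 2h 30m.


56.8 km/h

Distance: 142 km
Time: 2h 30m = 150 min = 150/60 = 5/2 hours
Speed = 142 ÷ (5/2) = 142 × 2 / 5 = 284/5 = 56.8 km/h


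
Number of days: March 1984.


Month: March (month 3)
March has 31 days

31 days


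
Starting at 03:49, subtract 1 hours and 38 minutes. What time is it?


02:11

Start: 229 minutes from midnight
Subtract: 98 minutes
Remaining: 229 - 98 = 131
Hours: 2, Minutes: 11


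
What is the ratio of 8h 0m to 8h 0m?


1:1 (1.00)

Duration 1: 480 minutes
Duration 2: 480 minutes
Ratio = 480:480
GCD = 480
Simplified = 1:1
As a decimal: 1/1 = 1.00


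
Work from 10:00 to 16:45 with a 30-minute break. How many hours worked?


Total time = (16×60+45) - (10×60+0)
= 1005 - 600 = 405 min
Minus break: 405 - 30 = 375 min
= 6h 15m

6h 15m (375 minutes)


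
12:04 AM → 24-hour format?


Input: 12:04 AM
12 AM → 00 (midnight)

00:04


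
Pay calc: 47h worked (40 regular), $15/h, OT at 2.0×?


Regular: 40h × $15 = $600.00
Overtime: 47 - 40 = 7h
OT pay: 7h × $15 × 2.0 = $210.00
Total = $600.00 + $210.00 = $810.00

$810.00


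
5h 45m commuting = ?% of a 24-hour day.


Time: 345 minutes
Day: 1440 minutes
Percentage = (345/1440) × 100 ≈ 24.0%

24.0%


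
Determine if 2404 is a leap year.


Rules: divisible by 4 AND (not by 100 OR by 400)
2404 ÷ 4 = 601 exactly → divisible by 4
2404 ÷ 100 = 24 remainder 4 → not divisible by 100
Divisible by 4 but not by 100 → leap year

Yes


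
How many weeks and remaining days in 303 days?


43 weeks 2 days

Weeks: 303 ÷ 7 = 43 remainder 2


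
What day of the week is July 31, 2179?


Saturday

Zeller's congruence:
q=31, m=7, k=79, j=21
h = (31 + ⌊13×8/5⌋ + 79 + ⌊79/4⌋ + ⌊21/4⌋ - 2×21) mod 7
= (31 + 20 + 79 + 19 + 5 - 42) mod 7
= 112 mod 7 = 0
h=0 → Saturday


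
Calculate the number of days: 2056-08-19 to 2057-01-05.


139 days

From August 19, 2056 to January 5, 2057
Rest of August 2056: 31 - 19 = 12
Full months: September 30, October 31, November 30, December 31
Days into January 2057: 5
Total = 12 + 30 + 31 + 30 + 31 + 5 = 139 days


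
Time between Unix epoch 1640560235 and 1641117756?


Difference = 1641117756 - 1640560235 = 557521 seconds
In hours: 557521 / 3600 ≈ 154.9
In days: 557521 / 86400 ≈ 6.45

557521 seconds (154.9 hours / 6.45 days)


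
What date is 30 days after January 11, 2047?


February 10, 2047

Start: January 11, 2047
Add 30 days
January 11 → February 1: 31 - 11 + 1 = 21 days (30 - 21 = 9 left)
February 1 + 9 = February 10, 2047


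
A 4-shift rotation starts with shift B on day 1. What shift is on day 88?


Shift A

Shifts: A, B, C, D
Start: B (index 1)
Day 88: (1 + 88 - 1) mod 4
= 88 mod 4
= 0
Index 0 → shift A


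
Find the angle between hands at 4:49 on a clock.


Hour hand = 4×30 + 49×0.5 = 144.5°
Minute hand = 49×6 = 294°
Difference = |144.5 - 294| = 149.5°

149.5°


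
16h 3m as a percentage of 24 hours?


Total minutes: 16×60 + 3 = 963
Day = 24×60 = 1440 minutes
Fraction = 963/1440 ≈ 0.6688
As a percentage: 963/1440 × 100 ≈ 66.88%

0.6688 (66.88%)


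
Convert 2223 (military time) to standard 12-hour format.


Hour: 22
22 - 12 = 10 → PM

10:23 PM


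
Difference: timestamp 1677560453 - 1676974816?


585637 seconds (162.7 hours / 6.78 days)

Difference = 1677560453 - 1676974816 = 585637 seconds
In hours: 585637 / 3600 ≈ 162.7
In days: 585637 / 86400 ≈ 6.78


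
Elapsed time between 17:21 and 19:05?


1h 44m

End time in minutes: 19×60 + 5 = 1145
Start time in minutes: 17×60 + 21 = 1041
Difference = 1145 - 1041 = 104 minutes
= 1 hours 44 minutes


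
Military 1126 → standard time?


11:26 AM

Hour: 11
11 < 12 → AM


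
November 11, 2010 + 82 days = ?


Start: November 11, 2010
Add 82 days
November 11 → December 1: 30 - 11 + 1 = 20 days (82 - 20 = 62 left)
December 1 → January 1: 31 - 1 + 1 = 31 days (62 - 31 = 31 left)
January 1 → February 1: 31 - 1 + 1 = 31 days (31 - 31 = 0 left)
Land exactly on February 1, 2011

February 1, 2011


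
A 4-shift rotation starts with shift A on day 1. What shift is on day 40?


Shift D

Shifts: A, B, C, D
Start: A (index 0)
Day 40: (0 + 40 - 1) mod 4
= 39 mod 4
= 3
Index 3 → shift D


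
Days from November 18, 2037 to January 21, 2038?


64 days

From November 18, 2037 to January 21, 2038
Rest of November 2037: 30 - 18 = 12
Full months: December 31
Days into January 2038: 21
Total = 12 + 31 + 21 = 64 days


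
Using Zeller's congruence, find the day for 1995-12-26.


Tuesday

Zeller's congruence:
q=26, m=12, k=95, j=19
h = (26 + ⌊13×13/5⌋ + 95 + ⌊95/4⌋ + ⌊19/4⌋ - 2×19) mod 7
= (26 + 33 + 95 + 23 + 4 - 38) mod 7
= 143 mod 7 = 3
h=3 → Tuesday


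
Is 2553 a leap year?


Rules: divisible by 4 AND (not by 100 OR by 400)
2553 ÷ 4 = 638 remainder 1 → not divisible by 4
Not divisible by 4 → not a leap year

No


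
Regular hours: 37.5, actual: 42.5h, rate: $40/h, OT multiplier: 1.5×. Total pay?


Regular: 37.5h × $40 = $1500.00
Overtime: 42.5 - 37.5 = 5.0h
OT pay: 5.0h × $40 × 1.5 = $300.00
Total = $1500.00 + $300.00 = $1800.00

$1800.00


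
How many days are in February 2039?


Month: February (month 2)
February: 28 or 29 (leap year)
2039 leap year? No

28 days


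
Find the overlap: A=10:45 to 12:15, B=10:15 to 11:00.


Meeting A: 645-735 (in minutes from midnight)
Meeting B: 615-660
Overlap start = max(645, 615) = 645
Overlap end = min(735, 660) = 660
Overlap = max(0, 660 - 645) = 15 min

15 minutes


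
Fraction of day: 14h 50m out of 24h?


0.6181 (61.81%)

Total minutes: 14×60 + 50 = 890
Day = 24×60 = 1440 minutes
Fraction = 890/1440 ≈ 0.6181
As a percentage: 890/1440 × 100 ≈ 61.81%


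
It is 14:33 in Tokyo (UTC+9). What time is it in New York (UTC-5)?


00:33

Time difference = UTC-5 - UTC+9 = -14 hours
New hour = (14 -14) mod 24
= 0 mod 24 = 0
Minutes unchanged → 00:33


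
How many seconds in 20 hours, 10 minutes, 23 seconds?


Hours: 20 × 3600 = 72000
Minutes: 10 × 60 = 600
Seconds: 23
Total = 72000 + 600 + 23 = 72623

72623 seconds


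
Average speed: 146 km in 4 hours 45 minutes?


30.7 km/h

Distance: 146 km
Time: 4h 45m = 285 min = 285/60 = 19/4 hours
Speed = 146 ÷ (19/4) = 146 × 4 / 19 = 584/19 ≈ 30.7 km/h


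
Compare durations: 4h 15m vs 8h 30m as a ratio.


Duration 1: 255 minutes
Duration 2: 510 minutes
Ratio = 255:510
GCD = 255
Simplified = 1:2
As a decimal: 1/2 = 0.50

1:2 (0.50)


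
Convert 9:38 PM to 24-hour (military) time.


Input: 9:38 PM
PM: 9 + 12 = 21

21:38


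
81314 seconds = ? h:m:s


Hours: 81314 ÷ 3600 = 22 remainder 2114
Minutes: 2114 ÷ 60 = 35 remainder 14
Seconds: 14

22h 35m 14s


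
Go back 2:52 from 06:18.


Start: 378 minutes from midnight
Subtract: 172 minutes
Remaining: 378 - 172 = 206
Hours: 3, Minutes: 26

03:26


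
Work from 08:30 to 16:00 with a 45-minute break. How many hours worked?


Total time = (16×60+0) - (8×60+30)
= 960 - 510 = 450 min
Minus break: 450 - 45 = 405 min
= 6h 45m

6h 45m (405 minutes)


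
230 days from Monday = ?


Start: Monday (index 0)
(0 + 230) mod 7
= 230 mod 7
= 6
Index 6 → Sunday

Sunday


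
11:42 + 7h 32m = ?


Start: 702 minutes from midnight
Add: 452 minutes
Total: 1154 minutes
Hours: 1154 ÷ 60 = 19 remainder 14

19:14


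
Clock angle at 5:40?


70.0°

Hour hand = 5×30 + 40×0.5 = 170.0°
Minute hand = 40×6 = 240°
Difference = |170.0 - 240| = 70.0°


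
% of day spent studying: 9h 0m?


Time: 540 minutes
Day: 1440 minutes
Percentage = (540/1440) × 100 = 37.5%

37.5%


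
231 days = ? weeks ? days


33 weeks 0 days

Weeks: 231 ÷ 7 = 33 remainder 0


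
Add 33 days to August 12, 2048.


September 14, 2048

Start: August 12, 2048
Add 33 days
August 12 → September 1: 31 - 12 + 1 = 20 days (33 - 20 = 13 left)
September 1 + 13 = September 14, 2048


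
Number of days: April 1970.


Month: April (month 4)
April has 30 days

30 days


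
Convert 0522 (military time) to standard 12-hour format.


5:22 AM

Hour: 5
5 < 12 → AM


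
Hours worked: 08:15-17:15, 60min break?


Total time = (17×60+15) - (8×60+15)
= 1035 - 495 = 540 min
Minus break: 540 - 60 = 480 min
= 8h 0m

8h 0m (480 minutes)


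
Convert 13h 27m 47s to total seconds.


48467 seconds

Hours: 13 × 3600 = 46800
Minutes: 27 × 60 = 1620
Seconds: 47
Total = 46800 + 1620 + 47 = 48467


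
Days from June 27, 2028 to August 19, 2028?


53 days

From June 27, 2028 to August 19, 2028
Rest of June 2028: 30 - 27 = 3
Full months: July 31
Days into August 2028: 19
Total = 3 + 31 + 19 = 53 days


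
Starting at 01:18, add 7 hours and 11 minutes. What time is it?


08:29

Start: 78 minutes from midnight
Add: 431 minutes
Total: 509 minutes
Hours: 509 ÷ 60 = 8 remainder 29


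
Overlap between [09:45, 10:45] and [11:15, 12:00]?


0 minutes

Meeting A: 585-645 (in minutes from midnight)
Meeting B: 675-720
Overlap start = max(585, 675) = 675
Overlap end = min(645, 720) = 645
Overlap = max(0, 645 - 675) = 0 min


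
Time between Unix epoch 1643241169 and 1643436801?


195632 seconds (54.3 hours / 2.26 days)

Difference = 1643436801 - 1643241169 = 195632 seconds
In hours: 195632 / 3600 ≈ 54.3
In days: 195632 / 86400 ≈ 2.26


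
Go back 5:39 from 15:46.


Start: 946 minutes from midnight
Subtract: 339 minutes
Remaining: 946 - 339 = 607
Hours: 10, Minutes: 7

10:07


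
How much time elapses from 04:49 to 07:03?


End time in minutes: 7×60 + 3 = 423
Start time in minutes: 4×60 + 49 = 289
Difference = 423 - 289 = 134 minutes
= 2 hours 14 minutes

2h 14m


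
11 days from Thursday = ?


Monday

Start: Thursday (index 3)
(3 + 11) mod 7
= 14 mod 7
= 0
Index 0 → Monday


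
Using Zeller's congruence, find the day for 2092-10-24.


Friday

Zeller's congruence:
q=24, m=10, k=92, j=20
h = (24 + ⌊13×11/5⌋ + 92 + ⌊92/4⌋ + ⌊20/4⌋ - 2×20) mod 7
= (24 + 28 + 92 + 23 + 5 - 40) mod 7
= 132 mod 7 = 6
h=6 → Friday


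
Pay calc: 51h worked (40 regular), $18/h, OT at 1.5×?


$1017.00

Regular: 40h × $18 = $720.00
Overtime: 51 - 40 = 11h
OT pay: 11h × $18 × 1.5 = $297.00
Total = $720.00 + $297.00 = $1017.00


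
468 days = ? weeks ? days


Weeks: 468 ÷ 7 = 66 remainder 6

66 weeks 6 days


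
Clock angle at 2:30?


Hour hand = 2×30 + 30×0.5 = 75.0°
Minute hand = 30×6 = 180°
Difference = |75.0 - 180| = 105.0°

105.0°


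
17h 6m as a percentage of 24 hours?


0.7125 (71.25%)

Total minutes: 17×60 + 6 = 1026
Day = 24×60 = 1440 minutes
Fraction = 1026/1440 = 0.7125
As a percentage: 1026/1440 × 100 = 71.25%


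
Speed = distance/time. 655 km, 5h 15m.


Distance: 655 km
Time: 5h 15m = 315 min = 315/60 = 21/4 hours
Speed = 655 ÷ (21/4) = 655 × 4 / 21 = 2620/21 ≈ 124.8 km/h

124.8 km/h


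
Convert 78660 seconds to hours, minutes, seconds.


Hours: 78660 ÷ 3600 = 21 remainder 3060
Minutes: 3060 ÷ 60 = 51 remainder 0
Seconds: 0

21h 51m 0s


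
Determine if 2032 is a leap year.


Rules: divisible by 4 AND (not by 100 OR by 400)
2032 ÷ 4 = 508 exactly → divisible by 4
2032 ÷ 100 = 20 remainder 32 → not divisible by 100
Divisible by 4 but not by 100 → leap year

Yes


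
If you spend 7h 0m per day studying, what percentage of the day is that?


29.2%

Time: 420 minutes
Day: 1440 minutes
Percentage = (420/1440) × 100 ≈ 29.2%


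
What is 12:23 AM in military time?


Input: 12:23 AM
12 AM → 00 (midnight)

00:23


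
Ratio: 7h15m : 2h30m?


Duration 1: 435 minutes
Duration 2: 150 minutes
Ratio = 435:150
GCD = 15
Simplified = 29:10
As a decimal: 29/10 = 2.90

29:10 (2.90)


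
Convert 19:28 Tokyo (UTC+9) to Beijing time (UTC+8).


18:28

Time difference = UTC+8 - UTC+9 = -1 hours
New hour = (19 -1) mod 24
= 18 mod 24 = 18
Minutes unchanged → 18:28


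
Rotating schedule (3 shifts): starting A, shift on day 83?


Shift B

Shifts: A, B, C
Start: A (index 0)
Day 83: (0 + 83 - 1) mod 3
= 82 mod 3
= 1
Index 1 → shift B


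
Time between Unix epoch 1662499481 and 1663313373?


Difference = 1663313373 - 1662499481 = 813892 seconds
In hours: 813892 / 3600 ≈ 226.1
In days: 813892 / 86400 ≈ 9.42

813892 seconds (226.1 hours / 9.42 days)


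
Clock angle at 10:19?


164.5°

Hour hand = 10×30 + 19×0.5 = 309.5°
Minute hand = 19×6 = 114°
Difference = |309.5 - 114| = 195.5°
Since > 180°: 360 - 195.5 = 164.5°


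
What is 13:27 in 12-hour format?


Hour: 13
13 - 12 = 1 → PM

1:27 PM


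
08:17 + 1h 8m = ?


09:25

Start: 497 minutes from midnight
Add: 68 minutes
Total: 565 minutes
Hours: 565 ÷ 60 = 9 remainder 25


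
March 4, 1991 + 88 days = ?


Start: March 4, 1991
Add 88 days
March 4 → April 1: 31 - 4 + 1 = 28 days (88 - 28 = 60 left)
April 1 → May 1: 30 - 1 + 1 = 30 days (60 - 30 = 30 left)
May 1 + 30 = May 31, 1991

May 31, 1991


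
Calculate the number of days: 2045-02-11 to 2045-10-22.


From February 11, 2045 to October 22, 2045
Rest of February 2045: 28 - 11 = 17
Full months: March 31, April 30, May 31, June 30, July 31, August 31, September 30
Days into October 2045: 22
Total = 17 + 31 + 30 + 31 + 30 + 31 + 31 + 30 + 22 = 253 days

253 days


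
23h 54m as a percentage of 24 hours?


0.9958 (99.58%)

Total minutes: 23×60 + 54 = 1434
Day = 24×60 = 1440 minutes
Fraction = 1434/1440 ≈ 0.9958
As a percentage: 1434/1440 × 100 ≈ 99.58%


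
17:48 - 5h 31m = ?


12:17

Start: 1068 minutes from midnight
Subtract: 331 minutes
Remaining: 1068 - 331 = 737
Hours: 12, Minutes: 17


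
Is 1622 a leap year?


No

Rules: divisible by 4 AND (not by 100 OR by 400)
1622 ÷ 4 = 405 remainder 2 → not divisible by 4
Not divisible by 4 → not a leap year


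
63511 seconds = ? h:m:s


17h 38m 31s

Hours: 63511 ÷ 3600 = 17 remainder 2311
Minutes: 2311 ÷ 60 = 38 remainder 31
Seconds: 31


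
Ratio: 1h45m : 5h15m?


Duration 1: 105 minutes
Duration 2: 315 minutes
Ratio = 105:315
GCD = 105
Simplified = 1:3
As a decimal: 1/3 ≈ 0.33

1:3 (0.33)


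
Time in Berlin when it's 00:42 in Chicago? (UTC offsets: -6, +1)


Time difference = UTC+1 - UTC-6 = +7 hours
New hour = (0 + 7) mod 24
= 7 mod 24 = 7
Minutes unchanged → 07:42

07:42


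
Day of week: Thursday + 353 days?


Start: Thursday (index 3)
(3 + 353) mod 7
= 356 mod 7
= 6
Index 6 → Sunday

Sunday


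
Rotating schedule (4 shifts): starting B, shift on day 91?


Shift D

Shifts: A, B, C, D
Start: B (index 1)
Day 91: (1 + 91 - 1) mod 4
= 91 mod 4
= 3
Index 3 → shift D


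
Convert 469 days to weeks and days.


67 weeks 0 days

Weeks: 469 ÷ 7 = 67 remainder 0


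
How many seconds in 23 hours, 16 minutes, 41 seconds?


Hours: 23 × 3600 = 82800
Minutes: 16 × 60 = 960
Seconds: 41
Total = 82800 + 960 + 41 = 83801

83801 seconds


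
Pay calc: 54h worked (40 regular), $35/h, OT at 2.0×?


Regular: 40h × $35 = $1400.00
Overtime: 54 - 40 = 14h
OT pay: 14h × $35 × 2.0 = $980.00
Total = $1400.00 + $980.00 = $2380.00

$2380.00


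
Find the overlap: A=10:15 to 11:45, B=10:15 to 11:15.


Meeting A: 615-705 (in minutes from midnight)
Meeting B: 615-675
Overlap start = max(615, 615) = 615
Overlap end = min(705, 675) = 675
Overlap = max(0, 675 - 615) = 60 min

60 minutes


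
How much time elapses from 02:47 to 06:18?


End time in minutes: 6×60 + 18 = 378
Start time in minutes: 2×60 + 47 = 167
Difference = 378 - 167 = 211 minutes
= 3 hours 31 minutes

3h 31m


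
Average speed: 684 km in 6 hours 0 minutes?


Distance: 684 km
Time: 6 hours
Speed = 684 / 6 = 114.0 km/h

114.0 km/h


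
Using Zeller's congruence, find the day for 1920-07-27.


Zeller's congruence:
q=27, m=7, k=20, j=19
h = (27 + ⌊13×8/5⌋ + 20 + ⌊20/4⌋ + ⌊19/4⌋ - 2×19) mod 7
= (27 + 20 + 20 + 5 + 4 - 38) mod 7
= 38 mod 7 = 3
h=3 → Tuesday

Tuesday


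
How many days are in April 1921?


30 days

Month: April (month 4)
April has 30 days


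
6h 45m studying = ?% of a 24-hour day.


28.1%

Time: 405 minutes
Day: 1440 minutes
Percentage = (405/1440) × 100 ≈ 28.1%


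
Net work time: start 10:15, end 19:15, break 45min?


Total time = (19×60+15) - (10×60+15)
= 1155 - 615 = 540 min
Minus break: 540 - 45 = 495 min
= 8h 15m

8h 15m (495 minutes)


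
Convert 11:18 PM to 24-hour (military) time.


23:18

Input: 11:18 PM
PM: 11 + 12 = 23


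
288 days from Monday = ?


Tuesday

Start: Monday (index 0)
(0 + 288) mod 7
= 288 mod 7
= 1
Index 1 → Tuesday


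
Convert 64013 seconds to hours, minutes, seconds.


Hours: 64013 ÷ 3600 = 17 remainder 2813
Minutes: 2813 ÷ 60 = 46 remainder 53
Seconds: 53

17h 46m 53s


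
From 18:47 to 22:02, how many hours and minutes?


End time in minutes: 22×60 + 2 = 1322
Start time in minutes: 18×60 + 47 = 1127
Difference = 1322 - 1127 = 195 minutes
= 3 hours 15 minutes

3h 15m


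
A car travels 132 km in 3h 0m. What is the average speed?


44.0 km/h

Distance: 132 km
Time: 3 hours
Speed = 132 / 3 = 44.0 km/h


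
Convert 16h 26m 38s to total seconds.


Hours: 16 × 3600 = 57600
Minutes: 26 × 60 = 1560
Seconds: 38
Total = 57600 + 1560 + 38 = 59198

59198 seconds


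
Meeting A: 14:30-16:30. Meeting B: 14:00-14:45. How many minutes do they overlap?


15 minutes

Meeting A: 870-990 (in minutes from midnight)
Meeting B: 840-885
Overlap start = max(870, 840) = 870
Overlap end = min(990, 885) = 885
Overlap = max(0, 885 - 870) = 15 min


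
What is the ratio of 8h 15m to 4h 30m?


11:6 (1.83)

Duration 1: 495 minutes
Duration 2: 270 minutes
Ratio = 495:270
GCD = 45
Simplified = 11:6
As a decimal: 11/6 ≈ 1.83


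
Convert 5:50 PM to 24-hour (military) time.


Input: 5:50 PM
PM: 5 + 12 = 17

17:50


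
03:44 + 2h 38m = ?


06:22

Start: 224 minutes from midnight
Add: 158 minutes
Total: 382 minutes
Hours: 382 ÷ 60 = 6 remainder 22


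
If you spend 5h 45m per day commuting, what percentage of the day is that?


Time: 345 minutes
Day: 1440 minutes
Percentage = (345/1440) × 100 ≈ 24.0%

24.0%


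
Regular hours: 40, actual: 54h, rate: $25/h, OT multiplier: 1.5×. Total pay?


$1525.00

Regular: 40h × $25 = $1000.00
Overtime: 54 - 40 = 14h
OT pay: 14h × $25 × 1.5 = $525.00
Total = $1000.00 + $525.00 = $1525.00


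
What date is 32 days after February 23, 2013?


March 27, 2013

Start: February 23, 2013
Add 32 days
February 23 → March 1: 28 - 23 + 1 = 6 days (32 - 6 = 26 left)
March 1 + 26 = March 27, 2013


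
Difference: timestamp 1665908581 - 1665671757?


236824 seconds (65.8 hours / 2.74 days)

Difference = 1665908581 - 1665671757 = 236824 seconds
In hours: 236824 / 3600 ≈ 65.8
In days: 236824 / 86400 ≈ 2.74


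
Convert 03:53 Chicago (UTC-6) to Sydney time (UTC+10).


Time difference = UTC+10 - UTC-6 = +16 hours
New hour = (3 + 16) mod 24
= 19 mod 24 = 19
Minutes unchanged → 19:53

19:53


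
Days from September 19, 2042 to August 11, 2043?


326 days

From September 19, 2042 to August 11, 2043
Rest of September 2042: 30 - 19 = 11
Full months: October 31, November 30, December 31, January 31, February 2043 28, March 31, April 30, May 31, June 30, July 31
Days into August 2043: 11
Total = 11 + 31 + 30 + 31 + 31 + 28 + 31 + 30 + 31 + 30 + 31 + 11 = 326 days


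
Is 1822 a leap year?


Rules: divisible by 4 AND (not by 100 OR by 400)
1822 ÷ 4 = 455 remainder 2 → not divisible by 4
Not divisible by 4 → not a leap year

No


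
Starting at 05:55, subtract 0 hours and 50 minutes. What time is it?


05:05

Start: 355 minutes from midnight
Subtract: 50 minutes
Remaining: 355 - 50 = 305
Hours: 5, Minutes: 5


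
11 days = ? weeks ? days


Weeks: 11 ÷ 7 = 1 remainder 4

1 weeks 4 days


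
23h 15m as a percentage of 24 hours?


0.9688 (96.88%)

Total minutes: 23×60 + 15 = 1395
Day = 24×60 = 1440 minutes
Fraction = 1395/1440 ≈ 0.9688
As a percentage: 1395/1440 × 100 ≈ 96.88%


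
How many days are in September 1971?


30 days

Month: September (month 9)
September has 30 days


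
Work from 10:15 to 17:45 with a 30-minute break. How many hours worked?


7h 0m (420 minutes)

Total time = (17×60+45) - (10×60+15)
= 1065 - 615 = 450 min
Minus break: 450 - 30 = 420 min
= 7h 0m


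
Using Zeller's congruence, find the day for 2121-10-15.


Zeller's congruence:
q=15, m=10, k=21, j=21
h = (15 + ⌊13×11/5⌋ + 21 + ⌊21/4⌋ + ⌊21/4⌋ - 2×21) mod 7
= (15 + 28 + 21 + 5 + 5 - 42) mod 7
= 32 mod 7 = 4
h=4 → Wednesday

Wednesday


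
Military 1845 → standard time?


Hour: 18
18 - 12 = 6 → PM

6:45 PM


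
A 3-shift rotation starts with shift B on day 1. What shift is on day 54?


Shift A

Shifts: A, B, C
Start: B (index 1)
Day 54: (1 + 54 - 1) mod 3
= 54 mod 3
= 0
Index 0 → shift A


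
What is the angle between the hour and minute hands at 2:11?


Hour hand = 2×30 + 11×0.5 = 65.5°
Minute hand = 11×6 = 66°
Difference = |65.5 - 66| = 0.5°

0.5°


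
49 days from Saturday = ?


Saturday

Start: Saturday (index 5)
(5 + 49) mod 7
= 54 mod 7
= 5
Index 5 → Saturday


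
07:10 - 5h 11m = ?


01:59

Start: 430 minutes from midnight
Subtract: 311 minutes
Remaining: 430 - 311 = 119
Hours: 1, Minutes: 59


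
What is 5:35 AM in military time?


Input: 5:35 AM
AM hour stays: 5

05:35


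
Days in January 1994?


31 days

Month: January (month 1)
January has 31 days


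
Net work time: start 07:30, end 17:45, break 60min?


Total time = (17×60+45) - (7×60+30)
= 1065 - 450 = 615 min
Minus break: 615 - 60 = 555 min
= 9h 15m

9h 15m (555 minutes)


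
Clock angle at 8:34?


53.0°

Hour hand = 8×30 + 34×0.5 = 257.0°
Minute hand = 34×6 = 204°
Difference = |257.0 - 204| = 53.0°


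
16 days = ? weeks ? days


Weeks: 16 ÷ 7 = 2 remainder 2

2 weeks 2 days


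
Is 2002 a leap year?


Rules: divisible by 4 AND (not by 100 OR by 400)
2002 ÷ 4 = 500 remainder 2 → not divisible by 4
Not divisible by 4 → not a leap year

No


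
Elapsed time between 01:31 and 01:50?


End time in minutes: 1×60 + 50 = 110
Start time in minutes: 1×60 + 31 = 91
Difference = 110 - 91 = 19 minutes
= 0 hours 19 minutes

0h 19m


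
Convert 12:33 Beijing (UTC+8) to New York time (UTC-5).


Time difference = UTC-5 - UTC+8 = -13 hours
New hour = (12 -13) mod 24
= -1 mod 24 = 23
Minutes unchanged → 23:33; -1 < 0 → previous day

23:33 (previous day)


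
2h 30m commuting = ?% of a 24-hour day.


10.4%

Time: 150 minutes
Day: 1440 minutes
Percentage = (150/1440) × 100 ≈ 10.4%


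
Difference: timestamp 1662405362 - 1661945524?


459838 seconds (127.7 hours / 5.32 days)

Difference = 1662405362 - 1661945524 = 459838 seconds
In hours: 459838 / 3600 ≈ 127.7
In days: 459838 / 86400 ≈ 5.32


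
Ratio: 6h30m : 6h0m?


Duration 1: 390 minutes
Duration 2: 360 minutes
Ratio = 390:360
GCD = 30
Simplified = 13:12
As a decimal: 13/12 ≈ 1.08

13:12 (1.08)


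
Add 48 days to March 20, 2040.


Start: March 20, 2040
Add 48 days
March 20 → April 1: 31 - 20 + 1 = 12 days (48 - 12 = 36 left)
April 1 → May 1: 30 - 1 + 1 = 30 days (36 - 30 = 6 left)
May 1 + 6 = May 7, 2040

May 7, 2040


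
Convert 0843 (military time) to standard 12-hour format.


8:43 AM

Hour: 8
8 < 12 → AM


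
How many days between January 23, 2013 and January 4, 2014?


346 days

From January 23, 2013 to January 4, 2014
Rest of January 2013: 31 - 23 = 8
Full months: February 2013 28, March 31, April 30, May 31, June 30, July 31, August 31, September 30, October 31, November 30, December 31
Days into January 2014: 4
Total = 8 + 28 + 31 + 30 + 31 + 30 + 31 + 31 + 30 + 31 + 30 + 31 + 4 = 346 days


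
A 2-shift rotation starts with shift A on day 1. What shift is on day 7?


Shifts: A, B
Start: A (index 0)
Day 7: (0 + 7 - 1) mod 2
= 6 mod 2
= 0
Index 0 → shift A

Shift A


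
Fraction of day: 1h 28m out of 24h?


0.0611 (6.11%)

Total minutes: 1×60 + 28 = 88
Day = 24×60 = 1440 minutes
Fraction = 88/1440 ≈ 0.0611
As a percentage: 88/1440 × 100 ≈ 6.11%


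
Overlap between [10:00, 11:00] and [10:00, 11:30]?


Meeting A: 600-660 (in minutes from midnight)
Meeting B: 600-690
Overlap start = max(600, 600) = 600
Overlap end = min(660, 690) = 660
Overlap = max(0, 660 - 600) = 60 min

60 minutes


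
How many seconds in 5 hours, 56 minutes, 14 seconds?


21374 seconds

Hours: 5 × 3600 = 18000
Minutes: 56 × 60 = 3360
Seconds: 14
Total = 18000 + 3360 + 14 = 21374


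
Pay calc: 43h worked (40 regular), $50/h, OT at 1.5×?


Regular: 40h × $50 = $2000.00
Overtime: 43 - 40 = 3h
OT pay: 3h × $50 × 1.5 = $225.00
Total = $2000.00 + $225.00 = $2225.00

$2225.00


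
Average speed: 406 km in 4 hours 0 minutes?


Distance: 406 km
Time: 4 hours
Speed = 406 / 4 = 101.5 km/h

101.5 km/h


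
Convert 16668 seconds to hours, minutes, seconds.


Hours: 16668 ÷ 3600 = 4 remainder 2268
Minutes: 2268 ÷ 60 = 37 remainder 48
Seconds: 48

4h 37m 48s


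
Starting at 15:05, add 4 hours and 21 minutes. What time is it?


Start: 905 minutes from midnight
Add: 261 minutes
Total: 1166 minutes
Hours: 1166 ÷ 60 = 19 remainder 26

19:26


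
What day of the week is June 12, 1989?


Monday

Zeller's congruence:
q=12, m=6, k=89, j=19
h = (12 + ⌊13×7/5⌋ + 89 + ⌊89/4⌋ + ⌊19/4⌋ - 2×19) mod 7
= (12 + 18 + 89 + 22 + 4 - 38) mod 7
= 107 mod 7 = 2
h=2 → Monday


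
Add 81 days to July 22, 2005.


Start: July 22, 2005
Add 81 days
July 22 → August 1: 31 - 22 + 1 = 10 days (81 - 10 = 71 left)
August 1 → September 1: 31 - 1 + 1 = 31 days (71 - 31 = 40 left)
September 1 → October 1: 30 - 1 + 1 = 30 days (40 - 30 = 10 left)
October 1 + 10 = October 11, 2005

October 11, 2005


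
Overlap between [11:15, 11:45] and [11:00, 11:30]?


15 minutes

Meeting A: 675-705 (in minutes from midnight)
Meeting B: 660-690
Overlap start = max(675, 660) = 675
Overlap end = min(705, 690) = 690
Overlap = max(0, 690 - 675) = 15 min


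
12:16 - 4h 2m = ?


08:14

Start: 736 minutes from midnight
Subtract: 242 minutes
Remaining: 736 - 242 = 494
Hours: 8, Minutes: 14


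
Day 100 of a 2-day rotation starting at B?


Shift A

Shifts: A, B
Start: B (index 1)
Day 100: (1 + 100 - 1) mod 2
= 100 mod 2
= 0
Index 0 → shift A


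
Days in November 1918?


Month: November (month 11)
November has 30 days

30 days


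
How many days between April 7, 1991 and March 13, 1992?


341 days

From April 7, 1991 to March 13, 1992
Rest of April 1991: 30 - 7 = 23
Full months: May 31, June 30, July 31, August 31, September 30, October 31, November 30, December 31, January 31, February 1992 29
Days into March 1992: 13
Total = 23 + 31 + 30 + 31 + 31 + 30 + 31 + 30 + 31 + 31 + 29 + 13 = 341 days


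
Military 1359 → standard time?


1:59 PM

Hour: 13
13 - 12 = 1 → PM


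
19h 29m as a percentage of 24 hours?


Total minutes: 19×60 + 29 = 1169
Day = 24×60 = 1440 minutes
Fraction = 1169/1440 ≈ 0.8118
As a percentage: 1169/1440 × 100 ≈ 81.18%

0.8118 (81.18%)


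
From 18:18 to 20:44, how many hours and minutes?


End time in minutes: 20×60 + 44 = 1244
Start time in minutes: 18×60 + 18 = 1098
Difference = 1244 - 1098 = 146 minutes
= 2 hours 26 minutes

2h 26m


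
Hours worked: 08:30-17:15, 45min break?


Total time = (17×60+15) - (8×60+30)
= 1035 - 510 = 525 min
Minus break: 525 - 45 = 480 min
= 8h 0m

8h 0m (480 minutes)


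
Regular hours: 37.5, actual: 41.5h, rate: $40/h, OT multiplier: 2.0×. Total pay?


Regular: 37.5h × $40 = $1500.00
Overtime: 41.5 - 37.5 = 4.0h
OT pay: 4.0h × $40 × 2.0 = $320.00
Total = $1500.00 + $320.00 = $1820.00

$1820.00


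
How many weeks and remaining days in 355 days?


50 weeks 5 days

Weeks: 355 ÷ 7 = 50 remainder 5


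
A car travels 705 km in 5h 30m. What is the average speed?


128.2 km/h

Distance: 705 km
Time: 5h 30m = 330 min = 330/60 = 11/2 hours
Speed = 705 ÷ (11/2) = 705 × 2 / 11 = 1410/11 ≈ 128.2 km/h


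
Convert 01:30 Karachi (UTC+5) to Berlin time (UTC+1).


Time difference = UTC+1 - UTC+5 = -4 hours
New hour = (1 -4) mod 24
= -3 mod 24 = 21
Minutes unchanged → 21:30; -3 < 0 → previous day

21:30 (previous day)


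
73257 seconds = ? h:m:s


20h 20m 57s

Hours: 73257 ÷ 3600 = 20 remainder 1257
Minutes: 1257 ÷ 60 = 20 remainder 57
Seconds: 57


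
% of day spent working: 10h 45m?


44.8%

Time: 645 minutes
Day: 1440 minutes
Percentage = (645/1440) × 100 ≈ 44.8%


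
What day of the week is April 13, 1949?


Zeller's congruence:
q=13, m=4, k=49, j=19
h = (13 + ⌊13×5/5⌋ + 49 + ⌊49/4⌋ + ⌊19/4⌋ - 2×19) mod 7
= (13 + 13 + 49 + 12 + 4 - 38) mod 7
= 53 mod 7 = 4
h=4 → Wednesday

Wednesday


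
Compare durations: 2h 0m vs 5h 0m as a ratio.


Duration 1: 120 minutes
Duration 2: 300 minutes
Ratio = 120:300
GCD = 60
Simplified = 2:5
As a decimal: 2/5 = 0.40

2:5 (0.40)


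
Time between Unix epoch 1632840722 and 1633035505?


Difference = 1633035505 - 1632840722 = 194783 seconds
In hours: 194783 / 3600 ≈ 54.1
In days: 194783 / 86400 ≈ 2.25

194783 seconds (54.1 hours / 2.25 days)


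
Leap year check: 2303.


No

Rules: divisible by 4 AND (not by 100 OR by 400)
2303 ÷ 4 = 575 remainder 3 → not divisible by 4
Not divisible by 4 → not a leap year


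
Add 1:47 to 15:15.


17:02

Start: 915 minutes from midnight
Add: 107 minutes
Total: 1022 minutes
Hours: 1022 ÷ 60 = 17 remainder 2


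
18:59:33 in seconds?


68373 seconds

Hours: 18 × 3600 = 64800
Minutes: 59 × 60 = 3540
Seconds: 33
Total = 64800 + 3540 + 33 = 68373


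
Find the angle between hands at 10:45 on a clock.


52.5°

Hour hand = 10×30 + 45×0.5 = 322.5°
Minute hand = 45×6 = 270°
Difference = |322.5 - 270| = 52.5°


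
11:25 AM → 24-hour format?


11:25

Input: 11:25 AM
AM hour stays: 11


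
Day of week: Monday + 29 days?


Tuesday

Start: Monday (index 0)
(0 + 29) mod 7
= 29 mod 7
= 1
Index 1 → Tuesday


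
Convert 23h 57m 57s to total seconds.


86277 seconds

Hours: 23 × 3600 = 82800
Minutes: 57 × 60 = 3420
Seconds: 57
Total = 82800 + 3420 + 57 = 86277


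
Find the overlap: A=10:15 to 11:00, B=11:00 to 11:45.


Meeting A: 615-660 (in minutes from midnight)
Meeting B: 660-705
Overlap start = max(615, 660) = 660
Overlap end = min(660, 705) = 660
Overlap = max(0, 660 - 660) = 0 min

0 minutes


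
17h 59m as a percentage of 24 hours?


0.7493 (74.93%)

Total minutes: 17×60 + 59 = 1079
Day = 24×60 = 1440 minutes
Fraction = 1079/1440 ≈ 0.7493
As a percentage: 1079/1440 × 100 ≈ 74.93%


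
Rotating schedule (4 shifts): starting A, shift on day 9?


Shift A

Shifts: A, B, C, D
Start: A (index 0)
Day 9: (0 + 9 - 1) mod 4
= 8 mod 4
= 0
Index 0 → shift A


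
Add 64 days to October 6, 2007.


December 9, 2007

Start: October 6, 2007
Add 64 days
October 6 → November 1: 31 - 6 + 1 = 26 days (64 - 26 = 38 left)
November 1 → December 1: 30 - 1 + 1 = 30 days (38 - 30 = 8 left)
December 1 + 8 = December 9, 2007


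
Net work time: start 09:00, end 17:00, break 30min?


7h 30m (450 minutes)

Total time = (17×60+0) - (9×60+0)
= 1020 - 540 = 480 min
Minus break: 480 - 30 = 450 min
= 7h 30m


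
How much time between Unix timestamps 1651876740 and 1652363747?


487007 seconds (135.3 hours / 5.64 days)

Difference = 1652363747 - 1651876740 = 487007 seconds
In hours: 487007 / 3600 ≈ 135.3
In days: 487007 / 86400 ≈ 5.64


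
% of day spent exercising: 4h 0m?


Time: 240 minutes
Day: 1440 minutes
Percentage = (240/1440) × 100 ≈ 16.7%

16.7%


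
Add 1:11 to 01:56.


Start: 116 minutes from midnight
Add: 71 minutes
Total: 187 minutes
Hours: 187 ÷ 60 = 3 remainder 7

03:07


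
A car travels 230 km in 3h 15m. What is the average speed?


Distance: 230 km
Time: 3h 15m = 195 min = 195/60 = 13/4 hours
Speed = 230 ÷ (13/4) = 230 × 4 / 13 = 920/13 ≈ 70.8 km/h

70.8 km/h


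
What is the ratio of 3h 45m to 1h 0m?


15:4 (3.75)

Duration 1: 225 minutes
Duration 2: 60 minutes
Ratio = 225:60
GCD = 15
Simplified = 15:4
As a decimal: 15/4 = 3.75


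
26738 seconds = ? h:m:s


Hours: 26738 ÷ 3600 = 7 remainder 1538
Minutes: 1538 ÷ 60 = 25 remainder 38
Seconds: 38

7h 25m 38s


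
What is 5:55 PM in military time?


Input: 5:55 PM
PM: 5 + 12 = 17

17:55


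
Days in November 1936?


30 days

Month: November (month 11)
November has 30 days


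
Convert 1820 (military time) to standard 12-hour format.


6:20 PM

Hour: 18
18 - 12 = 6 → PM


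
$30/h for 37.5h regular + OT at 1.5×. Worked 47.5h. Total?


Regular: 37.5h × $30 = $1125.00
Overtime: 47.5 - 37.5 = 10.0h
OT pay: 10.0h × $30 × 1.5 = $450.00
Total = $1125.00 + $450.00 = $1575.00

$1575.00


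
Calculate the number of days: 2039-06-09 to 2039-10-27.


140 days

From June 9, 2039 to October 27, 2039
Rest of June 2039: 30 - 9 = 21
Full months: July 31, August 31, September 30
Days into October 2039: 27
Total = 21 + 31 + 31 + 30 + 27 = 140 days


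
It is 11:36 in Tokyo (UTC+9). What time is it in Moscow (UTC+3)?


Time difference = UTC+3 - UTC+9 = -6 hours
New hour = (11 -6) mod 24
= 5 mod 24 = 5
Minutes unchanged → 05:36

05:36


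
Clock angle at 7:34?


23.0°

Hour hand = 7×30 + 34×0.5 = 227.0°
Minute hand = 34×6 = 204°
Difference = |227.0 - 204| = 23.0°


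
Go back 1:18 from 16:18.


Start: 978 minutes from midnight
Subtract: 78 minutes
Remaining: 978 - 78 = 900
Hours: 15, Minutes: 0

15:00


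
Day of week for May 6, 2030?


Monday

Zeller's congruence:
q=6, m=5, k=30, j=20
h = (6 + ⌊13×6/5⌋ + 30 + ⌊30/4⌋ + ⌊20/4⌋ - 2×20) mod 7
= (6 + 15 + 30 + 7 + 5 - 40) mod 7
= 23 mod 7 = 2
h=2 → Monday


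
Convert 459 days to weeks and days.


65 weeks 4 days

Weeks: 459 ÷ 7 = 65 remainder 4


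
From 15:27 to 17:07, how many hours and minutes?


End time in minutes: 17×60 + 7 = 1027
Start time in minutes: 15×60 + 27 = 927
Difference = 1027 - 927 = 100 minutes
= 1 hours 40 minutes

1h 40m


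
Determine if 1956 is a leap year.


Yes

Rules: divisible by 4 AND (not by 100 OR by 400)
1956 ÷ 4 = 489 exactly → divisible by 4
1956 ÷ 100 = 19 remainder 56 → not divisible by 100
Divisible by 4 but not by 100 → leap year


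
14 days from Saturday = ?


Start: Saturday (index 5)
(5 + 14) mod 7
= 19 mod 7
= 5
Index 5 → Saturday

Saturday


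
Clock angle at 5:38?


Hour hand = 5×30 + 38×0.5 = 169.0°
Minute hand = 38×6 = 228°
Difference = |169.0 - 228| = 59.0°

59.0°


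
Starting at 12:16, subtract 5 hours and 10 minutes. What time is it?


Start: 736 minutes from midnight
Subtract: 310 minutes
Remaining: 736 - 310 = 426
Hours: 7, Minutes: 6

07:06


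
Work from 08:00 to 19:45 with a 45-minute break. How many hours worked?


11h 0m (660 minutes)

Total time = (19×60+45) - (8×60+0)
= 1185 - 480 = 705 min
Minus break: 705 - 45 = 660 min
= 11h 0m


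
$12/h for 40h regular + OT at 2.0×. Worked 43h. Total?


$552.00

Regular: 40h × $12 = $480.00
Overtime: 43 - 40 = 3h
OT pay: 3h × $12 × 2.0 = $72.00
Total = $480.00 + $72.00 = $552.00


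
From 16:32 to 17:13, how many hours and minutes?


End time in minutes: 17×60 + 13 = 1033
Start time in minutes: 16×60 + 32 = 992
Difference = 1033 - 992 = 41 minutes
= 0 hours 41 minutes

0h 41m


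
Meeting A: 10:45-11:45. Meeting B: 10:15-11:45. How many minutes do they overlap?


60 minutes

Meeting A: 645-705 (in minutes from midnight)
Meeting B: 615-705
Overlap start = max(645, 615) = 645
Overlap end = min(705, 705) = 705
Overlap = max(0, 705 - 645) = 60 min


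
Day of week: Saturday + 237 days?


Start: Saturday (index 5)
(5 + 237) mod 7
= 242 mod 7
= 4
Index 4 → Friday

Friday


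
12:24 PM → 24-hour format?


Input: 12:24 PM
12 PM → 12 (noon)

12:24


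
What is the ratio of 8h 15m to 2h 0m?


33:8 (4.13)

Duration 1: 495 minutes
Duration 2: 120 minutes
Ratio = 495:120
GCD = 15
Simplified = 33:8
As a decimal: 33/8 ≈ 4.13


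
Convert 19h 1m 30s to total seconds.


Hours: 19 × 3600 = 68400
Minutes: 1 × 60 = 60
Seconds: 30
Total = 68400 + 60 + 30 = 68490

68490 seconds


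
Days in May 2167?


Month: May (month 5)
May has 31 days

31 days


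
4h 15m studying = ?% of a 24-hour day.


Time: 255 minutes
Day: 1440 minutes
Percentage = (255/1440) × 100 ≈ 17.7%

17.7%


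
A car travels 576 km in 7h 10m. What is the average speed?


80.4 km/h

Distance: 576 km
Time: 7h 10m = 430 min = 430/60 = 43/6 hours
Speed = 576 ÷ (43/6) = 576 × 6 / 43 = 3456/43 ≈ 80.4 km/h


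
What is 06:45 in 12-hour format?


Hour: 6
6 < 12 → AM

6:45 AM


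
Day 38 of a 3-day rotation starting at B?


Shift C

Shifts: A, B, C
Start: B (index 1)
Day 38: (1 + 38 - 1) mod 3
= 38 mod 3
= 2
Index 2 → shift C


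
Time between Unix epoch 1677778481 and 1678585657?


807176 seconds (224.2 hours / 9.34 days)

Difference = 1678585657 - 1677778481 = 807176 seconds
In hours: 807176 / 3600 ≈ 224.2
In days: 807176 / 86400 ≈ 9.34


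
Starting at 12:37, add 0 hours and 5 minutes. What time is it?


12:42

Start: 757 minutes from midnight
Add: 5 minutes
Total: 762 minutes
Hours: 762 ÷ 60 = 12 remainder 42


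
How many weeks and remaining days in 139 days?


19 weeks 6 days

Weeks: 139 ÷ 7 = 19 remainder 6


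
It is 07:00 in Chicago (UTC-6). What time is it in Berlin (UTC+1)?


Time difference = UTC+1 - UTC-6 = +7 hours
New hour = (7 + 7) mod 24
= 14 mod 24 = 14
Minutes unchanged → 14:00

14:00


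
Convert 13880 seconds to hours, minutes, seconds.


3h 51m 20s

Hours: 13880 ÷ 3600 = 3 remainder 3080
Minutes: 3080 ÷ 60 = 51 remainder 20
Seconds: 20


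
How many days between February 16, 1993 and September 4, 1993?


From February 16, 1993 to September 4, 1993
Rest of February 1993: 28 - 16 = 12
Full months: March 31, April 30, May 31, June 30, July 31, August 31
Days into September 1993: 4
Total = 12 + 31 + 30 + 31 + 30 + 31 + 31 + 4 = 200 days

200 days
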